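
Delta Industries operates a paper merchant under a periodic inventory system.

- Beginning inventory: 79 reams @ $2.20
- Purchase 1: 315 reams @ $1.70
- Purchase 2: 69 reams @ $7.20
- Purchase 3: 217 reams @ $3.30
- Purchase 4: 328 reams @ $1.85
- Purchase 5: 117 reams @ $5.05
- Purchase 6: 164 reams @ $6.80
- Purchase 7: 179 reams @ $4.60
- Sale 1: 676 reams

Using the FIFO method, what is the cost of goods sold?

COGS = $1,909.00

Sale 1 (676) [FIFO — oldest first]: 79 @ $2.20 + 315 @ $1.70 + 69 @ $7.20 + 213 @ $3.30 = $1,909.00
Ending inventory: 4 @ $3.30 + 328 @ $1.85 + 117 @ $5.05 + 164 @ $6.80 + 179 @ $4.60 = $3,149.45
Check: goods available $5,058.45 = COGS $1,909.00 + ending $3,149.45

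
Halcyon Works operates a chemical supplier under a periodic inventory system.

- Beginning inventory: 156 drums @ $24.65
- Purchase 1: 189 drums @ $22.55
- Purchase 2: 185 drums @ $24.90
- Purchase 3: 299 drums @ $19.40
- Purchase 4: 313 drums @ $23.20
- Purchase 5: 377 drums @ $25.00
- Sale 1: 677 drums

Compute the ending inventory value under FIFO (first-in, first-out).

Sale 1 (677) [FIFO — oldest first]: 156 @ $24.65 + 189 @ $22.55 + 185 @ $24.90 + 147 @ $19.40 = $15,565.65
Ending inventory: 152 @ $19.40 + 313 @ $23.20 + 377 @ $25.00 = $19,635.40

Ending inventory = $19,635.40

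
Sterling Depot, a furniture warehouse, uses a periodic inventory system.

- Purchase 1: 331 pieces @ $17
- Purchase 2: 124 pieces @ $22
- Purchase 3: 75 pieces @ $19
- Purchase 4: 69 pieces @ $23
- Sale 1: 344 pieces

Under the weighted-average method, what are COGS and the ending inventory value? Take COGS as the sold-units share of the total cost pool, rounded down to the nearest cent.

Sale 1, sell 344: 344/599 × $11,367.00 → $6,527.95
Ending inventory (cost pool remaining) = $4,839.05

COGS = $6,527.95; ending inventory = $4,839.05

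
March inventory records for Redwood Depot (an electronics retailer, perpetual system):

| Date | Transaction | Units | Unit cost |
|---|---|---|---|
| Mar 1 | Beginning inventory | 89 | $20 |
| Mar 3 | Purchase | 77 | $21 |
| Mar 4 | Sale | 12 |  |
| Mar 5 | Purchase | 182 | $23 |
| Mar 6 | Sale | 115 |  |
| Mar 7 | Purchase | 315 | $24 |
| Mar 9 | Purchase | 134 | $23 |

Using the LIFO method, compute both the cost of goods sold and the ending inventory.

Mar 4, 12 sold [LIFO — newest first]: 12 @ $21 = $252
Mar 6, 115 sold [LIFO — newest first]: 115 @ $23 = $2,645
Total COGS = $252 + $2,645 = $2,897
Ending inventory: 89 @ $20 + 65 @ $21 + 67 @ $23 + 315 @ $24 + 134 @ $23 = $15,328
Check: goods available $18,225 = COGS $2,897 + ending $15,328

COGS = $2,897; ending inventory = $15,328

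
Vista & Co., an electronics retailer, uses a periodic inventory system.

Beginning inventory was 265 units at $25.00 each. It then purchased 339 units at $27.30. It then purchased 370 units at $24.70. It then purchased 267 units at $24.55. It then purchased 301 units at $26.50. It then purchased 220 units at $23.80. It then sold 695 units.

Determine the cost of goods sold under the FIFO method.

Sale 1 (695) [FIFO — oldest first]: 265 @ $25.00 + 339 @ $27.30 + 91 @ $24.70 = $18,127.40
Ending inventory: 279 @ $24.70 + 267 @ $24.55 + 301 @ $26.50 + 220 @ $23.80 = $26,658.65

COGS = $18,127.40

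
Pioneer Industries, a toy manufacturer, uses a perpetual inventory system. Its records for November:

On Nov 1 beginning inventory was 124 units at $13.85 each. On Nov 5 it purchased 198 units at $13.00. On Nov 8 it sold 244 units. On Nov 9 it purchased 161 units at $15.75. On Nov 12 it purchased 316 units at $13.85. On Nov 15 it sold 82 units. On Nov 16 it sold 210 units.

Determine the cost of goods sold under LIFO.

Nov 8, 244 sold [LIFO — newest first]: 198 @ $13.00 + 46 @ $13.85 = $3,211.10
Nov 15, 82 sold [LIFO — newest first]: 82 @ $13.85 = $1,135.70
Nov 16, 210 sold [LIFO — newest first]: 210 @ $13.85 = $2,908.50
Total COGS = $3,211.10 + $1,135.70 + $2,908.50 = $7,255.30
Ending inventory: 78 @ $13.85 + 161 @ $15.75 + 24 @ $13.85 = $3,948.45

COGS = $7,255.30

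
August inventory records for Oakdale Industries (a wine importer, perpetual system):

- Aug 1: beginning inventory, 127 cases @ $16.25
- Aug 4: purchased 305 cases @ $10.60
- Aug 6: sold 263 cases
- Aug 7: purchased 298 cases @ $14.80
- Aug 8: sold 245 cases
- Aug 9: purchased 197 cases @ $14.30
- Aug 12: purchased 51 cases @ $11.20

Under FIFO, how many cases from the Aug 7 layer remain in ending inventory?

Aug 6, 263 sold [FIFO — oldest first]: 127 @ $16.25 + 136 @ $10.60 = $3,505.35
Aug 8, 245 sold [FIFO — oldest first]: 169 @ $10.60 + 76 @ $14.80 = $2,916.20
Total COGS = $3,505.35 + $2,916.20 = $6,421.55
Ending inventory: 222 @ $14.80 + 197 @ $14.30 + 51 @ $11.20 = $6,673.90

222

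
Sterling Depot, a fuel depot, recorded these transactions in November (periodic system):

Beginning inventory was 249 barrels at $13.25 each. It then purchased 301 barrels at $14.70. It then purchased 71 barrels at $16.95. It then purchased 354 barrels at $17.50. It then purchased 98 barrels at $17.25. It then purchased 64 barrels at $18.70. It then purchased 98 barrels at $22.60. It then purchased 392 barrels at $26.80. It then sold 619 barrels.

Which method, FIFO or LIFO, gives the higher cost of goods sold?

FIFO COGS: 249 @ $13.25 + 301 @ $14.70 + 69 @ $16.95 = $8,893.50
LIFO COGS: 392 @ $26.80 + 98 @ $22.60 + 64 @ $18.70 + 65 @ $17.25 = $15,038.45

LIFO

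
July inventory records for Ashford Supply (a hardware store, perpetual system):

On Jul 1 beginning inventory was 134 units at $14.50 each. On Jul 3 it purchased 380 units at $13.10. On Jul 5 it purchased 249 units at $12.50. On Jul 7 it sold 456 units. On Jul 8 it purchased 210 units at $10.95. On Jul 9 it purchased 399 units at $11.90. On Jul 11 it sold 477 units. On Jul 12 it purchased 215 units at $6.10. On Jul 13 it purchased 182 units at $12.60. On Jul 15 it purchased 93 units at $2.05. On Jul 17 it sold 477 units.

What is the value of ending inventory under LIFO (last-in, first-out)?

Jul 7, 456 sold [LIFO — newest first]: 249 @ $12.50 + 207 @ $13.10 = $5,824.20
Jul 11, 477 sold [LIFO — newest first]: 399 @ $11.90 + 78 @ $10.95 = $5,602.20
Jul 17, 477 sold [LIFO — newest first]: 93 @ $2.05 + 182 @ $12.60 + 202 @ $6.10 = $3,716.05
Total COGS = $5,824.20 + $5,602.20 + $3,716.05 = $15,142.45
Ending inventory: 134 @ $14.50 + 173 @ $13.10 + 132 @ $10.95 + 13 @ $6.10 = $5,734.00

Ending inventory = $5,734.00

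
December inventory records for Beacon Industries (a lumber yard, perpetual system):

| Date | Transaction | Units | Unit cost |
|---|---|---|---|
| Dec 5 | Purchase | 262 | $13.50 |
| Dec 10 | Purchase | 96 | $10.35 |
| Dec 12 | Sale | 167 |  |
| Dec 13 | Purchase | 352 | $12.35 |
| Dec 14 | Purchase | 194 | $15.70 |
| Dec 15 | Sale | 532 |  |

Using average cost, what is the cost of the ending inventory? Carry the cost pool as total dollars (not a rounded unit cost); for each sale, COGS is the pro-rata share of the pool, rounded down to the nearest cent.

Ending inventory = $2,728.75

After Dec 5: 262 on hand, pool $3,537.00 (≈ $13.5000 each)
After Dec 10: 358 on hand, pool $4,530.60 (≈ $12.6553 each)
Dec 12, sell 167: 167/358 × $4,530.60 → $2,113.43
After Dec 13: 543 on hand, pool $6,764.37 (≈ $12.4574 each)
After Dec 14: 737 on hand, pool $9,810.17 (≈ $13.3109 each)
Dec 15, sell 532: 532/737 × $9,810.17 → $7,081.42
Total COGS = $2,113.43 + $7,081.42 = $9,194.85
Ending inventory (cost pool remaining) = $2,728.75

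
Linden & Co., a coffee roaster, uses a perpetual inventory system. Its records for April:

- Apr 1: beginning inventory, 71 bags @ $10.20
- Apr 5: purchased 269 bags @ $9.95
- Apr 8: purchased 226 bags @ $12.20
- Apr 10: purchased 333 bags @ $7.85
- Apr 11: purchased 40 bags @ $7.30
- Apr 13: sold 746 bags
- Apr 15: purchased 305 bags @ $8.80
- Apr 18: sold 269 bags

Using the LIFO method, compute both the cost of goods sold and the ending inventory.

Apr 13, 746 sold [LIFO — newest first]: 40 @ $7.30 + 333 @ $7.85 + 226 @ $12.20 + 147 @ $9.95 = $7,125.90
Apr 18, 269 sold [LIFO — newest first]: 269 @ $8.80 = $2,367.20
Total COGS = $7,125.90 + $2,367.20 = $9,493.10
Ending inventory: 71 @ $10.20 + 122 @ $9.95 + 36 @ $8.80 = $2,254.90

COGS = $9,493.10; ending inventory = $2,254.90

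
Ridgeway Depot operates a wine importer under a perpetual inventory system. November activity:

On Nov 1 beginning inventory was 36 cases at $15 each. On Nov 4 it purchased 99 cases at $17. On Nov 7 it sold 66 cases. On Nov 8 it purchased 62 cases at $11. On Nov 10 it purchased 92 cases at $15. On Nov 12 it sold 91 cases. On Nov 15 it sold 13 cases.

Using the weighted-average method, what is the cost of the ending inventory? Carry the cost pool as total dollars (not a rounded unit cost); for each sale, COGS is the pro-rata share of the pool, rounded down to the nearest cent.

After Nov 1: 36 on hand, pool $540.00 (≈ $15.0000 each)
After Nov 4: 135 on hand, pool $2,223.00 (≈ $16.4667 each)
Nov 7, sell 66: 66/135 × $2,223.00 → $1,086.80
After Nov 8: 131 on hand, pool $1,818.20 (≈ $13.8794 each)
After Nov 10: 223 on hand, pool $3,198.20 (≈ $14.3417 each)
Nov 12, sell 91: 91/223 × $3,198.20 → $1,305.09
Nov 15, sell 13: 13/132 × $1,893.11 → $186.44
Total COGS = $1,086.80 + $1,305.09 + $186.44 = $2,578.33
Ending inventory (cost pool remaining) = $1,706.67
Check: goods available $4,285.00 = COGS $2,578.33 + ending $1,706.67

Ending inventory = $1,706.67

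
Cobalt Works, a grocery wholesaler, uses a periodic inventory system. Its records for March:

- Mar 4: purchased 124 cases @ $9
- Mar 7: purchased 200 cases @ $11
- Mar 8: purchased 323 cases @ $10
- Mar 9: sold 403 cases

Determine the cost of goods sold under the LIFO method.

Mar 9, 403 sold [LIFO — newest first]: 323 @ $10 + 80 @ $11 = $4,110
Ending inventory: 124 @ $9 + 120 @ $11 = $2,436

COGS = $4,110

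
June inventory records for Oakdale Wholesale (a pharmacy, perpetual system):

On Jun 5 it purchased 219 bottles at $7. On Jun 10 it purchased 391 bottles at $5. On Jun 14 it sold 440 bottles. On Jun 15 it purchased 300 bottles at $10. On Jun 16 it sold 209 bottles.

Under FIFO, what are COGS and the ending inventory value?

COGS = $3,878; ending inventory = $2,610

Jun 14, 440 sold [FIFO — oldest first]: 219 @ $7 + 221 @ $5 = $2,638
Jun 16, 209 sold [FIFO — oldest first]: 170 @ $5 + 39 @ $10 = $1,240
Total COGS = $2,638 + $1,240 = $3,878
Ending inventory: 261 @ $10 = $2,610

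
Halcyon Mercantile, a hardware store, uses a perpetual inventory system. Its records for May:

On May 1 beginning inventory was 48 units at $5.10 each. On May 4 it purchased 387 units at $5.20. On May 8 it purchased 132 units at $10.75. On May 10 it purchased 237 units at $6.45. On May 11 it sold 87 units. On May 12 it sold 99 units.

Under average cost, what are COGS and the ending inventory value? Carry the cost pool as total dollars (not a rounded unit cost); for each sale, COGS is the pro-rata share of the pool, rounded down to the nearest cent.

COGS = $1,204.10; ending inventory = $4,000.75

After May 1: 48 on hand, pool $244.80 (≈ $5.1000 each)
After May 4: 435 on hand, pool $2,257.20 (≈ $5.1890 each)
After May 8: 567 on hand, pool $3,676.20 (≈ $6.4836 each)
After May 10: 804 on hand, pool $5,204.85 (≈ $6.4737 each)
May 11, sell 87: 87/804 × $5,204.85 → $563.21
May 12, sell 99: 99/717 × $4,641.64 → $640.89
Total COGS = $563.21 + $640.89 = $1,204.10
Ending inventory (cost pool remaining) = $4,000.75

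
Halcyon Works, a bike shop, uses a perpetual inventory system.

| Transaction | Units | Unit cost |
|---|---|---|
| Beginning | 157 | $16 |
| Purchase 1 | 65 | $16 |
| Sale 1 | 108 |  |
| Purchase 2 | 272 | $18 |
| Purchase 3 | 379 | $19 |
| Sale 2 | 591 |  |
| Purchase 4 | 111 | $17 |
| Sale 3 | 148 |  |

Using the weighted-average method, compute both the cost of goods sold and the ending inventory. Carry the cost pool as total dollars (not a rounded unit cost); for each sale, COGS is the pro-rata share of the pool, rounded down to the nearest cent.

COGS = $15,106.84; ending inventory = $2,429.16

After Beginning: 157 on hand, pool $2,512.00 (≈ $16.0000 each)
After Purchase 1: 222 on hand, pool $3,552.00 (≈ $16.0000 each)
Sale 1, sell 108: 108/222 × $3,552.00 → $1,728.00
After Purchase 2: 386 on hand, pool $6,720.00 (≈ $17.4093 each)
After Purchase 3: 765 on hand, pool $13,921.00 (≈ $18.1974 each)
Sale 2, sell 591: 591/765 × $13,921.00 → $10,754.65
After Purchase 4: 285 on hand, pool $5,053.35 (≈ $17.7311 each)
Sale 3, sell 148: 148/285 × $5,053.35 → $2,624.19
Total COGS = $1,728.00 + $10,754.65 + $2,624.19 = $15,106.84
Ending inventory (cost pool remaining) = $2,429.16
Check: goods available $17,536.00 = COGS $15,106.84 + ending $2,429.16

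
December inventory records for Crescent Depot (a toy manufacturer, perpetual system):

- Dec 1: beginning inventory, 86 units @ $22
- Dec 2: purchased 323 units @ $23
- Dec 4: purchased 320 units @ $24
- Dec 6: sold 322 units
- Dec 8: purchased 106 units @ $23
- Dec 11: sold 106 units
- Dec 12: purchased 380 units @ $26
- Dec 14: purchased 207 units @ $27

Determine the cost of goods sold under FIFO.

Dec 6, 322 sold [FIFO — oldest first]: 86 @ $22 + 236 @ $23 = $7,320
Dec 11, 106 sold [FIFO — oldest first]: 87 @ $23 + 19 @ $24 = $2,457
Total COGS = $7,320 + $2,457 = $9,777
Ending inventory: 301 @ $24 + 106 @ $23 + 380 @ $26 + 207 @ $27 = $25,131
Check: goods available $34,908 = COGS $9,777 + ending $25,131

COGS = $9,777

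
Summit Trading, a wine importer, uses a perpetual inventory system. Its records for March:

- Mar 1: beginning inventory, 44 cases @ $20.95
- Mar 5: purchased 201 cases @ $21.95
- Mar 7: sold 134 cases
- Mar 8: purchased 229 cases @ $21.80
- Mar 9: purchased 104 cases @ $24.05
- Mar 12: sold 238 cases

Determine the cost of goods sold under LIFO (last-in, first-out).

Mar 7, 134 sold [LIFO — newest first]: 134 @ $21.95 = $2,941.30
Mar 12, 238 sold [LIFO — newest first]: 104 @ $24.05 + 134 @ $21.80 = $5,422.40
Total COGS = $2,941.30 + $5,422.40 = $8,363.70
Ending inventory: 44 @ $20.95 + 67 @ $21.95 + 95 @ $21.80 = $4,463.45

COGS = $8,363.70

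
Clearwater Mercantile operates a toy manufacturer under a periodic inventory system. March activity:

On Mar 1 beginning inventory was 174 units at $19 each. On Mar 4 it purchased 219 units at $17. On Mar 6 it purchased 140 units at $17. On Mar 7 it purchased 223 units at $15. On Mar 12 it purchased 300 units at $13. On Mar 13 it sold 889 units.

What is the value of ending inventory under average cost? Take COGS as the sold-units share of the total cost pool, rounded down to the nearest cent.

Mar 13, sell 889: 889/1056 × $16,654.00 → $14,020.27
Ending inventory (cost pool remaining) = $2,633.73
Check: goods available $16,654.00 = COGS $14,020.27 + ending $2,633.73

Ending inventory = $2,633.73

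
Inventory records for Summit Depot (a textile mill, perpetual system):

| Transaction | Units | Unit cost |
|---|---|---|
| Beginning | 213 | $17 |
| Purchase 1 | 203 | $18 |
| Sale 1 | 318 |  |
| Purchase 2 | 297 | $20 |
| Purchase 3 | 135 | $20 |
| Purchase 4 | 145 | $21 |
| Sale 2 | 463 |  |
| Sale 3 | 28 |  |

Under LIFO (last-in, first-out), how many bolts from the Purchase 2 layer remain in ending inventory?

Sale 1 (318) [LIFO — newest first]: 203 @ $18 + 115 @ $17 = $5,609
Sale 2 (463) [LIFO — newest first]: 145 @ $21 + 135 @ $20 + 183 @ $20 = $9,405
Sale 3 (28) [LIFO — newest first]: 28 @ $20 = $560
Total COGS = $5,609 + $9,405 + $560 = $15,574
Ending inventory: 98 @ $17 + 86 @ $20 = $3,386
Check: goods available $18,960 = COGS $15,574 + ending $3,386

86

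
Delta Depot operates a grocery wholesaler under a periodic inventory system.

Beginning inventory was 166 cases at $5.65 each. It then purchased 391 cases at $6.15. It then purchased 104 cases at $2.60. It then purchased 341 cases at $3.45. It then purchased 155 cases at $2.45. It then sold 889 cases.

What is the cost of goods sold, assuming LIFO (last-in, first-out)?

COGS = $3,603.95

Sale 1 (889) [LIFO — newest first]: 155 @ $2.45 + 341 @ $3.45 + 104 @ $2.60 + 289 @ $6.15 = $3,603.95
Ending inventory: 166 @ $5.65 + 102 @ $6.15 = $1,565.20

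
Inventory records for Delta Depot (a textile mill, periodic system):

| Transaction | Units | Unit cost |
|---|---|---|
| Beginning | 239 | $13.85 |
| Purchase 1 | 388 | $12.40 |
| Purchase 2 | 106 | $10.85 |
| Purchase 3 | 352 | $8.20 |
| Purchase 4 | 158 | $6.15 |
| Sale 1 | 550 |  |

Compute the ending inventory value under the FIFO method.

Ending inventory = $5,963.00

Sale 1 (550) [FIFO — oldest first]: 239 @ $13.85 + 311 @ $12.40 = $7,166.55
Ending inventory: 77 @ $12.40 + 106 @ $10.85 + 352 @ $8.20 + 158 @ $6.15 = $5,963.00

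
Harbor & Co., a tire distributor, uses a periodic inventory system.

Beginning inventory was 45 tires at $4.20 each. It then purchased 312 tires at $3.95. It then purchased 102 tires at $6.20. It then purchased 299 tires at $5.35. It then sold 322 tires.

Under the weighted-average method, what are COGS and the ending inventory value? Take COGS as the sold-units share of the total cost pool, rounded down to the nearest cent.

Sale 1, sell 322: 322/758 × $3,653.45 → $1,551.99
Ending inventory (cost pool remaining) = $2,101.46

COGS = $1,551.99; ending inventory = $2,101.46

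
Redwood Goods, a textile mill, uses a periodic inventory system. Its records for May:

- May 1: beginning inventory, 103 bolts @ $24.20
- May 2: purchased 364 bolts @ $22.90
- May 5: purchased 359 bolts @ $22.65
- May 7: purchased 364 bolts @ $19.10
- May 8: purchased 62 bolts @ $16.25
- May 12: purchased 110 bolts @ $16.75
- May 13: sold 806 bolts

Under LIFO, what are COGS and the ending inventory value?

COGS = $15,917.90; ending inventory = $12,844.05

May 13, 806 sold [LIFO — newest first]: 110 @ $16.75 + 62 @ $16.25 + 364 @ $19.10 + 270 @ $22.65 = $15,917.90
Ending inventory: 103 @ $24.20 + 364 @ $22.90 + 89 @ $22.65 = $12,844.05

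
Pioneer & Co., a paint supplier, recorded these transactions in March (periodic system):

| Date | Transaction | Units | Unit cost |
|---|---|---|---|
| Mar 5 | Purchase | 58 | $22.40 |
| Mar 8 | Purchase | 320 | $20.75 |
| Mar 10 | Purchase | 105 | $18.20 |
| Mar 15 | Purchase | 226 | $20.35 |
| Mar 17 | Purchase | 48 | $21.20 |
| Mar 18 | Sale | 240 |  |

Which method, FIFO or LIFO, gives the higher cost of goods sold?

FIFO COGS: 58 @ $22.40 + 182 @ $20.75 = $5,075.70
LIFO COGS: 48 @ $21.20 + 192 @ $20.35 = $4,924.80

FIFO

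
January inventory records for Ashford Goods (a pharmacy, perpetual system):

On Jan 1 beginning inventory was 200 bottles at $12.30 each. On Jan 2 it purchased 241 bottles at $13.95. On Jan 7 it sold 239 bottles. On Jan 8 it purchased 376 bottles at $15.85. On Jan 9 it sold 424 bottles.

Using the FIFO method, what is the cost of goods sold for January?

Jan 7, 239 sold [FIFO — oldest first]: 200 @ $12.30 + 39 @ $13.95 = $3,004.05
Jan 9, 424 sold [FIFO — oldest first]: 202 @ $13.95 + 222 @ $15.85 = $6,336.60
Total COGS = $3,004.05 + $6,336.60 = $9,340.65
Ending inventory: 154 @ $15.85 = $2,440.90

COGS = $9,340.65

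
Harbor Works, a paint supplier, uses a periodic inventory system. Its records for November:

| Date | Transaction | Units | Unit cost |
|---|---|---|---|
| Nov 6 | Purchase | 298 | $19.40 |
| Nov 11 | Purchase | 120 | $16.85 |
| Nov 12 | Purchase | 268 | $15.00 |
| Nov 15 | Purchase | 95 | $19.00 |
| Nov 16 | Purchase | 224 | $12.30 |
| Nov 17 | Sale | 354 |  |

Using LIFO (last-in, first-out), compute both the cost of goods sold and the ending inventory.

COGS = $5,085.20; ending inventory = $11,298.20

Nov 17, 354 sold [LIFO — newest first]: 224 @ $12.30 + 95 @ $19.00 + 35 @ $15.00 = $5,085.20
Ending inventory: 298 @ $19.40 + 120 @ $16.85 + 233 @ $15.00 = $11,298.20
Check: goods available $16,383.40 = COGS $5,085.20 + ending $11,298.20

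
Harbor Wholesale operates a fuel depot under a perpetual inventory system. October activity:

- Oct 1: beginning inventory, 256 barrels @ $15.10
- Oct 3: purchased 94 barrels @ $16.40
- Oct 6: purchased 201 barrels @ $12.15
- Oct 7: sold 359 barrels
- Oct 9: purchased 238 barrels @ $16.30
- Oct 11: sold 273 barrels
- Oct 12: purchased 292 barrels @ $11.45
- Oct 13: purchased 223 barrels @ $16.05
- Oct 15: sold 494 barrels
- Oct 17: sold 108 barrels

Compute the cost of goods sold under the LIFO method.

Oct 7, 359 sold [LIFO — newest first]: 201 @ $12.15 + 94 @ $16.40 + 64 @ $15.10 = $4,950.15
Oct 11, 273 sold [LIFO — newest first]: 238 @ $16.30 + 35 @ $15.10 = $4,407.90
Oct 15, 494 sold [LIFO — newest first]: 223 @ $16.05 + 271 @ $11.45 = $6,682.10
Oct 17, 108 sold [LIFO — newest first]: 21 @ $11.45 + 87 @ $15.10 = $1,554.15
Total COGS = $4,950.15 + $4,407.90 + $6,682.10 + $1,554.15 = $17,594.30
Ending inventory: 70 @ $15.10 = $1,057.00

COGS = $17,594.30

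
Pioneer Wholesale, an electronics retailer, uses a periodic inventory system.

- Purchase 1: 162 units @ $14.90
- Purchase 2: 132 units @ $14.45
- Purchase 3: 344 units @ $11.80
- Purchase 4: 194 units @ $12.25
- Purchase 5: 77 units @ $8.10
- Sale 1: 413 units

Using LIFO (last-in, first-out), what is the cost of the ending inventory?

Sale 1 (413) [LIFO — newest first]: 77 @ $8.10 + 194 @ $12.25 + 142 @ $11.80 = $4,675.80
Ending inventory: 162 @ $14.90 + 132 @ $14.45 + 202 @ $11.80 = $6,704.80

Ending inventory = $6,704.80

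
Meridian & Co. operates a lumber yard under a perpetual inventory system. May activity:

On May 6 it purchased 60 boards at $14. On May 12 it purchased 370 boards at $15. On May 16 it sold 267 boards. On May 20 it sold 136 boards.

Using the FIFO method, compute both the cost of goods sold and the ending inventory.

May 16, 267 sold [FIFO — oldest first]: 60 @ $14 + 207 @ $15 = $3,945
May 20, 136 sold [FIFO — oldest first]: 136 @ $15 = $2,040
Total COGS = $3,945 + $2,040 = $5,985
Ending inventory: 27 @ $15 = $405
Check: goods available $6,390 = COGS $5,985 + ending $405

COGS = $5,985; ending inventory = $405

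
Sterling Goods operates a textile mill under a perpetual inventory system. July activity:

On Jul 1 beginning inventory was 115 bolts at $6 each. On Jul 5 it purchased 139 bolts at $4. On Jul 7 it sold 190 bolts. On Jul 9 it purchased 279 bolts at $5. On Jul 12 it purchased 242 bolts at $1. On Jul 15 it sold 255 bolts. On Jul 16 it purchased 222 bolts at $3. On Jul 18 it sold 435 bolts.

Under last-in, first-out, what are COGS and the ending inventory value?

Jul 7, 190 sold [LIFO — newest first]: 139 @ $4 + 51 @ $6 = $862
Jul 15, 255 sold [LIFO — newest first]: 242 @ $1 + 13 @ $5 = $307
Jul 18, 435 sold [LIFO — newest first]: 222 @ $3 + 213 @ $5 = $1,731
Total COGS = $862 + $307 + $1,731 = $2,900
Ending inventory: 64 @ $6 + 53 @ $5 = $649

COGS = $2,900; ending inventory = $649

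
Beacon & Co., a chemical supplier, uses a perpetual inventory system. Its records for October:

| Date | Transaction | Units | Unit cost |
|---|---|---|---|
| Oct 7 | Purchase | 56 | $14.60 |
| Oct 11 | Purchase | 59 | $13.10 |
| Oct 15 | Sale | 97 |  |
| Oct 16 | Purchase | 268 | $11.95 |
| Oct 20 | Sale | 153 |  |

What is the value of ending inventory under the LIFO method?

Oct 15, 97 sold [LIFO — newest first]: 59 @ $13.10 + 38 @ $14.60 = $1,327.70
Oct 20, 153 sold [LIFO — newest first]: 153 @ $11.95 = $1,828.35
Total COGS = $1,327.70 + $1,828.35 = $3,156.05
Ending inventory: 18 @ $14.60 + 115 @ $11.95 = $1,637.05
Check: goods available $4,793.10 = COGS $3,156.05 + ending $1,637.05

Ending inventory = $1,637.05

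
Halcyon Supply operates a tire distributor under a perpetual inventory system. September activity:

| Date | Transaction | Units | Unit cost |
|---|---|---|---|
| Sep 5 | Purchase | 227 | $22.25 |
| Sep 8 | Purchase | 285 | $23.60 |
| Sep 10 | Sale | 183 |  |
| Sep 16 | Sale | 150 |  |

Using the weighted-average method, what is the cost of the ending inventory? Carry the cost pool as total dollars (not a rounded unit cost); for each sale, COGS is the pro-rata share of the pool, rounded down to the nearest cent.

After Sep 5: 227 on hand, pool $5,050.75 (≈ $22.2500 each)
After Sep 8: 512 on hand, pool $11,776.75 (≈ $23.0015 each)
Sep 10, sell 183: 183/512 × $11,776.75 → $4,209.26
Sep 16, sell 150: 150/329 × $7,567.49 → $3,450.22
Total COGS = $4,209.26 + $3,450.22 = $7,659.48
Ending inventory (cost pool remaining) = $4,117.27

Ending inventory = $4,117.27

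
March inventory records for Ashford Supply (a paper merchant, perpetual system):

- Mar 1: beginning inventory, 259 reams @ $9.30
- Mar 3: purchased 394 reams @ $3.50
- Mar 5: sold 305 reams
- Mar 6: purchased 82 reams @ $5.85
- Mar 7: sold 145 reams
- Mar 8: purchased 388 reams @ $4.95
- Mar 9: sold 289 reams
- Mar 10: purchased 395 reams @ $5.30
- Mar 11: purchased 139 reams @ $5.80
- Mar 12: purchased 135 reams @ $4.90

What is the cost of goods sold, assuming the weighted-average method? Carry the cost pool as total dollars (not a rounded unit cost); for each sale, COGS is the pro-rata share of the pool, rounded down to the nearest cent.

After Mar 1: 259 on hand, pool $2,408.70 (≈ $9.3000 each)
After Mar 3: 653 on hand, pool $3,787.70 (≈ $5.8005 each)
Mar 5, sell 305: 305/653 × $3,787.70 → $1,769.14
After Mar 6: 430 on hand, pool $2,498.26 (≈ $5.8099 each)
Mar 7, sell 145: 145/430 × $2,498.26 → $842.43
After Mar 8: 673 on hand, pool $3,576.43 (≈ $5.3142 each)
Mar 9, sell 289: 289/673 × $3,576.43 → $1,535.79
After Mar 10: 779 on hand, pool $4,134.14 (≈ $5.3070 each)
After Mar 11: 918 on hand, pool $4,940.34 (≈ $5.3816 each)
After Mar 12: 1053 on hand, pool $5,601.84 (≈ $5.3199 each)
Total COGS = $1,769.14 + $842.43 + $1,535.79 = $4,147.36
Ending inventory (cost pool remaining) = $5,601.84

COGS = $4,147.36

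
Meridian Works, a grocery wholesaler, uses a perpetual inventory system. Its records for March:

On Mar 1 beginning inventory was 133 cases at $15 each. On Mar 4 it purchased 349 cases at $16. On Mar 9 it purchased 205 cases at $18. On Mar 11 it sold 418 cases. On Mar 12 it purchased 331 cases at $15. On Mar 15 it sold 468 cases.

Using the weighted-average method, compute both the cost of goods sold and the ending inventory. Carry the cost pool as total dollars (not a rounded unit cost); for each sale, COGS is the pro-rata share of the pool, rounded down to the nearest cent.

COGS = $14,170.95; ending inventory = $2,063.05

After Mar 1: 133 on hand, pool $1,995.00 (≈ $15.0000 each)
After Mar 4: 482 on hand, pool $7,579.00 (≈ $15.7241 each)
After Mar 9: 687 on hand, pool $11,269.00 (≈ $16.4032 each)
Mar 11, sell 418: 418/687 × $11,269.00 → $6,856.53
After Mar 12: 600 on hand, pool $9,377.47 (≈ $15.6291 each)
Mar 15, sell 468: 468/600 × $9,377.47 → $7,314.42
Total COGS = $6,856.53 + $7,314.42 = $14,170.95
Ending inventory (cost pool remaining) = $2,063.05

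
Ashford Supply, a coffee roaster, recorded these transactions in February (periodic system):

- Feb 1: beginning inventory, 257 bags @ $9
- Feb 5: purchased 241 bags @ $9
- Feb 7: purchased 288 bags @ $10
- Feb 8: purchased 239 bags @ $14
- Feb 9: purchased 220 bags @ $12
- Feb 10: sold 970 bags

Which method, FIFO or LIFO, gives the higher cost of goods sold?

FIFO COGS: 257 @ $9 + 241 @ $9 + 288 @ $10 + 184 @ $14 = $9,938
LIFO COGS: 220 @ $12 + 239 @ $14 + 288 @ $10 + 223 @ $9 = $10,873

LIFO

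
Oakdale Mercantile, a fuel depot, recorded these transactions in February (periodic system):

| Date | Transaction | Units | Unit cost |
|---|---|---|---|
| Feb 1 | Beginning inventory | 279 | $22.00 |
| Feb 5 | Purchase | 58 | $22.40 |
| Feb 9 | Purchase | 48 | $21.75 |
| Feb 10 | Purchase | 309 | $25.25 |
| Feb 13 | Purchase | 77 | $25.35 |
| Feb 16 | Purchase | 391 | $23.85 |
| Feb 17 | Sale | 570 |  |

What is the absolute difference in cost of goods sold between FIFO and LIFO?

$700.35

FIFO COGS: 279 @ $22.00 + 58 @ $22.40 + 48 @ $21.75 + 185 @ $25.25 = $13,152.45
LIFO COGS: 391 @ $23.85 + 77 @ $25.35 + 102 @ $25.25 = $13,852.80
Difference = |$13,152.45 − $13,852.80| = $700.35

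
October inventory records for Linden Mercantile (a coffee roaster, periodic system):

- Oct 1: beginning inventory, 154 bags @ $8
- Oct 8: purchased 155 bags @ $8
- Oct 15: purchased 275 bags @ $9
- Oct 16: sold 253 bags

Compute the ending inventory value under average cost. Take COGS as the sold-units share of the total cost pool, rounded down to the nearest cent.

Ending inventory = $2,803.87

Oct 16, sell 253: 253/584 × $4,947.00 → $2,143.13
Ending inventory (cost pool remaining) = $2,803.87
Check: goods available $4,947.00 = COGS $2,143.13 + ending $2,803.87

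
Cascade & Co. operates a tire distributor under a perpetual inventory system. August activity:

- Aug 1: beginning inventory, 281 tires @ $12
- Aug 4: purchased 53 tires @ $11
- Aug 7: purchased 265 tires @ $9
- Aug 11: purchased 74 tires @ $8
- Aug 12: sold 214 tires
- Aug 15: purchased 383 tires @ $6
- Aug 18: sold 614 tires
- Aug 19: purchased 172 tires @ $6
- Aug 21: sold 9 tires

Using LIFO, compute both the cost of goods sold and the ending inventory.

COGS = $6,548; ending inventory = $3,714

Aug 12, 214 sold [LIFO — newest first]: 74 @ $8 + 140 @ $9 = $1,852
Aug 18, 614 sold [LIFO — newest first]: 383 @ $6 + 125 @ $9 + 53 @ $11 + 53 @ $12 = $4,642
Aug 21, 9 sold [LIFO — newest first]: 9 @ $6 = $54
Total COGS = $1,852 + $4,642 + $54 = $6,548
Ending inventory: 228 @ $12 + 163 @ $6 = $3,714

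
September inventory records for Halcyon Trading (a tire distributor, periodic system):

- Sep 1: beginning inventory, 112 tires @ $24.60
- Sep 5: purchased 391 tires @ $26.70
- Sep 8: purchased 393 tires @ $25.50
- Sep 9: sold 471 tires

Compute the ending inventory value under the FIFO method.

Ending inventory = $10,875.90

Sep 9, 471 sold [FIFO — oldest first]: 112 @ $24.60 + 359 @ $26.70 = $12,340.50
Ending inventory: 32 @ $26.70 + 393 @ $25.50 = $10,875.90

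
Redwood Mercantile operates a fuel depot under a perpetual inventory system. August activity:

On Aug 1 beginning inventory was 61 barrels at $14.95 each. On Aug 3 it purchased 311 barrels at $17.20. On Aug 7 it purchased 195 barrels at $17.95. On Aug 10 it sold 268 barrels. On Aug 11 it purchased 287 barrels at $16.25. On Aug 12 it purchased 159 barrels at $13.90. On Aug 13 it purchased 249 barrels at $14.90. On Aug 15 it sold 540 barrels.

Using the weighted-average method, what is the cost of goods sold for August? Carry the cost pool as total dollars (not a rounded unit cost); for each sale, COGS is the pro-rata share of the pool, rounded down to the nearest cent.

After Aug 1: 61 on hand, pool $911.95 (≈ $14.9500 each)
After Aug 3: 372 on hand, pool $6,261.15 (≈ $16.8310 each)
After Aug 7: 567 on hand, pool $9,761.40 (≈ $17.2159 each)
Aug 10, sell 268: 268/567 × $9,761.40 → $4,613.85
After Aug 11: 586 on hand, pool $9,811.30 (≈ $16.7428 each)
After Aug 12: 745 on hand, pool $12,021.40 (≈ $16.1361 each)
After Aug 13: 994 on hand, pool $15,731.50 (≈ $15.8265 each)
Aug 15, sell 540: 540/994 × $15,731.50 → $8,546.28
Total COGS = $4,613.85 + $8,546.28 = $13,160.13
Ending inventory (cost pool remaining) = $7,185.22

COGS = $13,160.13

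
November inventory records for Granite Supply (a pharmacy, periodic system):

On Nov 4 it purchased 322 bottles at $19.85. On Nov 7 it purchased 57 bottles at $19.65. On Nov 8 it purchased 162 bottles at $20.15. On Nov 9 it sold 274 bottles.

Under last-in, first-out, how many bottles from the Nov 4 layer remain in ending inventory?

Nov 9, 274 sold [LIFO — newest first]: 162 @ $20.15 + 57 @ $19.65 + 55 @ $19.85 = $5,476.10
Ending inventory: 267 @ $19.85 = $5,299.95
Check: goods available $10,776.05 = COGS $5,476.10 + ending $5,299.95

267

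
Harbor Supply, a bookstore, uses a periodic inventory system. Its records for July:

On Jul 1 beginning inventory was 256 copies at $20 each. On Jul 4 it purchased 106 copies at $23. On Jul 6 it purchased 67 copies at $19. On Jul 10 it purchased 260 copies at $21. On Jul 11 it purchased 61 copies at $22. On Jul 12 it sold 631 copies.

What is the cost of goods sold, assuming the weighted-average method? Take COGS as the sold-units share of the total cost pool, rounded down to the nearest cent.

COGS = $13,152.56

Jul 12, sell 631: 631/750 × $15,633.00 → $13,152.56
Ending inventory (cost pool remaining) = $2,480.44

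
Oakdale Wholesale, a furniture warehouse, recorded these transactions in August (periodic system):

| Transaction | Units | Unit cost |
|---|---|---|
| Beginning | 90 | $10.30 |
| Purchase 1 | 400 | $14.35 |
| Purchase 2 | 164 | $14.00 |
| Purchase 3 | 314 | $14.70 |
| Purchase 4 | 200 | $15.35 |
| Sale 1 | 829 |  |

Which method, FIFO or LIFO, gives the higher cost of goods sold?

LIFO

FIFO COGS: 90 @ $10.30 + 400 @ $14.35 + 164 @ $14.00 + 175 @ $14.70 = $11,535.50
LIFO COGS: 200 @ $15.35 + 314 @ $14.70 + 164 @ $14.00 + 151 @ $14.35 = $12,148.65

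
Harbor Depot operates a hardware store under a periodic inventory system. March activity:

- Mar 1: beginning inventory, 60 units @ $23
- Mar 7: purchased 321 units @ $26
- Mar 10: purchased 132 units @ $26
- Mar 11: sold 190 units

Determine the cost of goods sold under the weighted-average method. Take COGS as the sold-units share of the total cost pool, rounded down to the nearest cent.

Mar 11, sell 190: 190/513 × $13,158.00 → $4,873.33
Ending inventory (cost pool remaining) = $8,284.67

COGS = $4,873.33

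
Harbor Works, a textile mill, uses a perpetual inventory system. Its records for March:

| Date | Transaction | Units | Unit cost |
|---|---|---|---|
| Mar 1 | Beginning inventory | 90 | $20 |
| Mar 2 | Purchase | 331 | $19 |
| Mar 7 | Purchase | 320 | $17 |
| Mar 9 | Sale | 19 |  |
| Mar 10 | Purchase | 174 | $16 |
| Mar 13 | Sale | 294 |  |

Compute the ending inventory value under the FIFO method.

Mar 9, 19 sold [FIFO — oldest first]: 19 @ $20 = $380
Mar 13, 294 sold [FIFO — oldest first]: 71 @ $20 + 223 @ $19 = $5,657
Total COGS = $380 + $5,657 = $6,037
Ending inventory: 108 @ $19 + 320 @ $17 + 174 @ $16 = $10,276
Check: goods available $16,313 = COGS $6,037 + ending $10,276

Ending inventory = $10,276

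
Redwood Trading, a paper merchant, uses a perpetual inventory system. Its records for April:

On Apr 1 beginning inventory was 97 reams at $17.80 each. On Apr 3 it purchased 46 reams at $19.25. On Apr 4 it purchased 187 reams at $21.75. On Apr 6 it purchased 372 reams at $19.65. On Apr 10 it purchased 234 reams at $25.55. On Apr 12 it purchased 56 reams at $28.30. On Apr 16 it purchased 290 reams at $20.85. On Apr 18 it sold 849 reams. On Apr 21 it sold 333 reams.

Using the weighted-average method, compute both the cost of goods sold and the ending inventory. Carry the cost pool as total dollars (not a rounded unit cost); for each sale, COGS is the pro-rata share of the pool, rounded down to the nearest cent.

COGS = $25,446.33; ending inventory = $2,152.82

After Apr 1: 97 on hand, pool $1,726.60 (≈ $17.8000 each)
After Apr 3: 143 on hand, pool $2,612.10 (≈ $18.2664 each)
After Apr 4: 330 on hand, pool $6,679.35 (≈ $20.2405 each)
After Apr 6: 702 on hand, pool $13,989.15 (≈ $19.9276 each)
After Apr 10: 936 on hand, pool $19,967.85 (≈ $21.3332 each)
After Apr 12: 992 on hand, pool $21,552.65 (≈ $21.7265 each)
After Apr 16: 1282 on hand, pool $27,599.15 (≈ $21.5282 each)
Apr 18, sell 849: 849/1282 × $27,599.15 → $18,277.44
Apr 21, sell 333: 333/433 × $9,321.71 → $7,168.89
Total COGS = $18,277.44 + $7,168.89 = $25,446.33
Ending inventory (cost pool remaining) = $2,152.82
Check: goods available $27,599.15 = COGS $25,446.33 + ending $2,152.82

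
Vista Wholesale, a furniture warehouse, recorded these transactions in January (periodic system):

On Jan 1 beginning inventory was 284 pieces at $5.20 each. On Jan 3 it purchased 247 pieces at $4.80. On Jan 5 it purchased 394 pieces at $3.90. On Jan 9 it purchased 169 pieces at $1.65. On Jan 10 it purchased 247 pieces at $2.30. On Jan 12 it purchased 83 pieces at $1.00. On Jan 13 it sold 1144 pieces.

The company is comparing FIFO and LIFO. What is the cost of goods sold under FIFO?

FIFO COGS: 284 @ $5.20 + 247 @ $4.80 + 394 @ $3.90 + 169 @ $1.65 + 50 @ $2.30 = $4,592.85
LIFO COGS: 83 @ $1.00 + 247 @ $2.30 + 169 @ $1.65 + 394 @ $3.90 + 247 @ $4.80 + 4 @ $5.20 = $3,672.95

COGS = $4,592.85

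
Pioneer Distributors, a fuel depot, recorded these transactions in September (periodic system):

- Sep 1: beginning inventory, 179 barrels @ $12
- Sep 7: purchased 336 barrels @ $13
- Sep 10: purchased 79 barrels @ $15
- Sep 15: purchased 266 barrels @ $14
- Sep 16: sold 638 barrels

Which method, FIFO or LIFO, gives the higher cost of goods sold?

FIFO COGS: 179 @ $12 + 336 @ $13 + 79 @ $15 + 44 @ $14 = $8,317
LIFO COGS: 266 @ $14 + 79 @ $15 + 293 @ $13 = $8,718

LIFO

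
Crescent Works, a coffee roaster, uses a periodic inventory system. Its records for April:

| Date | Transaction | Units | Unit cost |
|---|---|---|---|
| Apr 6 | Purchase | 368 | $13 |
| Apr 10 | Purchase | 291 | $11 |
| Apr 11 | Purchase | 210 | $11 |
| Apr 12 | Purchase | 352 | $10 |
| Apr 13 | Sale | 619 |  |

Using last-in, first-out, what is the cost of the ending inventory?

Apr 13, 619 sold [LIFO — newest first]: 352 @ $10 + 210 @ $11 + 57 @ $11 = $6,457
Ending inventory: 368 @ $13 + 234 @ $11 = $7,358

Ending inventory = $7,358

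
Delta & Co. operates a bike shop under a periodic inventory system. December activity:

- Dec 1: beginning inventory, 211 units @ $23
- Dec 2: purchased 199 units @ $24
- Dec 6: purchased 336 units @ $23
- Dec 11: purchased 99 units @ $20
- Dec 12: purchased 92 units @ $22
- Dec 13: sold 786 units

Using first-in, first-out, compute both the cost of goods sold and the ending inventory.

COGS = $18,157; ending inventory = $3,204

Dec 13, 786 sold [FIFO — oldest first]: 211 @ $23 + 199 @ $24 + 336 @ $23 + 40 @ $20 = $18,157
Ending inventory: 59 @ $20 + 92 @ $22 = $3,204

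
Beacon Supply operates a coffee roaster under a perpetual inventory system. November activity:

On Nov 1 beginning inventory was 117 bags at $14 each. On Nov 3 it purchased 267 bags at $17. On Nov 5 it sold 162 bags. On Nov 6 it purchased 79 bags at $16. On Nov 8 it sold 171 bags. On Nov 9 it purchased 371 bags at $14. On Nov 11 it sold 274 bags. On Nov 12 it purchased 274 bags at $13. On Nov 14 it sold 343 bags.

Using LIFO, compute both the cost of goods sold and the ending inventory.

COGS = $13,946; ending inventory = $2,251

Nov 5, 162 sold [LIFO — newest first]: 162 @ $17 = $2,754
Nov 8, 171 sold [LIFO — newest first]: 79 @ $16 + 92 @ $17 = $2,828
Nov 11, 274 sold [LIFO — newest first]: 274 @ $14 = $3,836
Nov 14, 343 sold [LIFO — newest first]: 274 @ $13 + 69 @ $14 = $4,528
Total COGS = $2,754 + $2,828 + $3,836 + $4,528 = $13,946
Ending inventory: 117 @ $14 + 13 @ $17 + 28 @ $14 = $2,251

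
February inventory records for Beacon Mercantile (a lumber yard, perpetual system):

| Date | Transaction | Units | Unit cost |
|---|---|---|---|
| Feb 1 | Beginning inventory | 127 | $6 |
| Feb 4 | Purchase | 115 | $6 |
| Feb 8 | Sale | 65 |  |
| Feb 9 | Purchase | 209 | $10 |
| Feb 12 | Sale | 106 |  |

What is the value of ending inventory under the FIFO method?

Feb 8, 65 sold [FIFO — oldest first]: 65 @ $6 = $390
Feb 12, 106 sold [FIFO — oldest first]: 62 @ $6 + 44 @ $6 = $636
Total COGS = $390 + $636 = $1,026
Ending inventory: 71 @ $6 + 209 @ $10 = $2,516

Ending inventory = $2,516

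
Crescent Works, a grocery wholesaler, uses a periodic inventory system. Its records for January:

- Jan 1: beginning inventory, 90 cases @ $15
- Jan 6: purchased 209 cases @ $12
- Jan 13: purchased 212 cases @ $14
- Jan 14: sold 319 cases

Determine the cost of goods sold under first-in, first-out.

COGS = $4,138

Jan 14, 319 sold [FIFO — oldest first]: 90 @ $15 + 209 @ $12 + 20 @ $14 = $4,138
Ending inventory: 192 @ $14 = $2,688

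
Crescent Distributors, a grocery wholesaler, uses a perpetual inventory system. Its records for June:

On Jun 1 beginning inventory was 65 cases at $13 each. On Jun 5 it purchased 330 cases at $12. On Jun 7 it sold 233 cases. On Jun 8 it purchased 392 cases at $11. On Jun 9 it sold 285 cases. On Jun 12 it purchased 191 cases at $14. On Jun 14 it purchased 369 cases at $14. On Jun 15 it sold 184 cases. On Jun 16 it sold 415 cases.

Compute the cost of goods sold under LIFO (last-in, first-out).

Jun 7, 233 sold [LIFO — newest first]: 233 @ $12 = $2,796
Jun 9, 285 sold [LIFO — newest first]: 285 @ $11 = $3,135
Jun 15, 184 sold [LIFO — newest first]: 184 @ $14 = $2,576
Jun 16, 415 sold [LIFO — newest first]: 185 @ $14 + 191 @ $14 + 39 @ $11 = $5,693
Total COGS = $2,796 + $3,135 + $2,576 + $5,693 = $14,200
Ending inventory: 65 @ $13 + 97 @ $12 + 68 @ $11 = $2,757

COGS = $14,200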